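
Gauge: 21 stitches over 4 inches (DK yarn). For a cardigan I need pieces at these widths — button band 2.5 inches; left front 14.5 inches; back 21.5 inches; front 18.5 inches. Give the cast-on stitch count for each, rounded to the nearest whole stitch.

button band 13; left front 76; back 113; front 97.

Rate = 21/4 = 5.25 sts per in.
button band: 2.5 × 5.25 = 13.12 → 13.
left front: 14.5 × 5.25 = 76.12 → 76.
back: 21.5 × 5.25 = 112.88 → 113.
front: 18.5 × 5.25 = 97.12 → 97.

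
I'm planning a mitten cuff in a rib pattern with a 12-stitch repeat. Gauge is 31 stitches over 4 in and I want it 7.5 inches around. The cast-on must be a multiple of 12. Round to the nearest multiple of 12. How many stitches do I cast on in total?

31 / 4 = 7.75 sts per inch.
7.5 × 7.75 = 58.12 sts.
Nearest multiple of 12: 60.

CO 60 sts.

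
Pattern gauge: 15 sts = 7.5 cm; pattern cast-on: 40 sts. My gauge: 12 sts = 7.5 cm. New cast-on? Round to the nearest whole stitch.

Scale factor = 12 / 15 = 0.800.
40 × 12 / 15 = 32.00 sts.

32 stitches.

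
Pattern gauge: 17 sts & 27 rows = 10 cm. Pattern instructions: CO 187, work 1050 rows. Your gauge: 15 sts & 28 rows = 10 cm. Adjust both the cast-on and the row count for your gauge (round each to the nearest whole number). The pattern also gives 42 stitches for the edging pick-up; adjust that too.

Stitches: 187 × 15/17 = 165.00 → 165.
Rows: 1050 × 28/27 = 1088.89 → 1089.
edging pick-up: 42 × 15/17 = 37.06 → 37.

Cast on 165 stitches; work 1089 rows; edging pick-up 37 stitches.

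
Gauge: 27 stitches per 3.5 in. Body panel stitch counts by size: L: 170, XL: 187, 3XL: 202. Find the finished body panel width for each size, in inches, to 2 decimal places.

L 22.04 inches; XL 24.24 inches; 3XL 26.19 inches.

27/3.5 = 7.714 sts per in.
L: 170 / 7.714 = 22.037 → 22.04 in.
XL: 187 / 7.714 = 24.241 → 24.24 in.
3XL: 202 / 7.714 = 26.185 → 26.19 in.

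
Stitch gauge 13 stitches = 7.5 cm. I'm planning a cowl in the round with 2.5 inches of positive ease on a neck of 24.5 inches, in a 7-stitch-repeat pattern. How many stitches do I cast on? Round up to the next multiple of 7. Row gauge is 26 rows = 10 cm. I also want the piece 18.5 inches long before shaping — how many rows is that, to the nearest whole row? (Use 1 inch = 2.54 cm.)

Cast on 119 stitches; work 122 rows.

Finished = 24.5 + 2.5 = 27 inches.
27 inches × 2.54 = 68.58 cm.
13/7.5 = 1.733 sts per cm; 68.58 × 1.733 = 118.87 sts.
Next multiple of 7 → 119.
18.5 inches = 46.99 cm; × 2.6 = 122.17 → 122 rows.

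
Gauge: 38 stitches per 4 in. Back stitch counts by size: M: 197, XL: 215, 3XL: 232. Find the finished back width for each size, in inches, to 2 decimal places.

M 20.74 inches; XL 22.63 inches; 3XL 24.42 inches.

38/4 = 9.5 sts per in.
M: 197 / 9.5 = 20.737 → 20.74 in.
XL: 215 / 9.5 = 22.632 → 22.63 in.
3XL: 232 / 9.5 = 24.421 → 24.42 in.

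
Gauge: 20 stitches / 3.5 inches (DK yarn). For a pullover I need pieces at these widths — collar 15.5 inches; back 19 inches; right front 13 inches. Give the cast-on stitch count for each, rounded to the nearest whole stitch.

collar 89; back 109; right front 74.

Rate = 20/3.5 = 5.714 sts per in.
collar: 15.5 × 5.714 = 88.57 → 89.
back: 19 × 5.714 = 108.57 → 109.
right front: 13 × 5.714 = 74.29 → 74.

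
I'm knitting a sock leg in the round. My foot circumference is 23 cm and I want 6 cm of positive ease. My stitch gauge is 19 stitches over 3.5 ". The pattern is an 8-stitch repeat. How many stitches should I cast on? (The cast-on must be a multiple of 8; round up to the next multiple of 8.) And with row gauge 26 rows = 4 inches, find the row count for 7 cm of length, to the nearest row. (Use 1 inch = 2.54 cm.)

Cast on 64 stitches; work 18 rows.

Finished = 23 + 6 = 29 cm.
29 cm × 1/2.54 = 11.42 inches.
19/3.5 = 5.429 sts per in; 11.42 × 5.429 = 61.98 sts.
Next multiple of 8 → 64.
7 cm = 2.76 inches; × 6.5 = 17.91 → 18 rows.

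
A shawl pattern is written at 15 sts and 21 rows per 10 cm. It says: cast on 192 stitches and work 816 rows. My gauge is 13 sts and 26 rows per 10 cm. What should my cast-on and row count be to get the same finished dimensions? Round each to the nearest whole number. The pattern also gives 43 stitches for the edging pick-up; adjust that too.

Stitches: 192 × 13/15 = 166.40 → 166.
Rows: 816 × 26/21 = 1010.29 → 1010.
edging pick-up: 43 × 13/15 = 37.27 → 37.

Cast on 166 stitches; work 1010 rows; edging pick-up 37 stitches.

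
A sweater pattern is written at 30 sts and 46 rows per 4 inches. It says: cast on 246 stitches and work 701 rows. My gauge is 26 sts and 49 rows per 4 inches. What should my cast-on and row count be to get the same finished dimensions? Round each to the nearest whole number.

Cast on 213 stitches; work 747 rows.

Stitches: 246 × 26/30 = 213.20 → 213.
Rows: 701 × 49/46 = 746.72 → 747.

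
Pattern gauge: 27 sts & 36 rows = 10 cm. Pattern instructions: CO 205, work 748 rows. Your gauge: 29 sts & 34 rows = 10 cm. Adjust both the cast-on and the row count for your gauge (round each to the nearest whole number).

Stitches: 205 × 29/27 = 220.19 → 220.
Rows: 748 × 34/36 = 706.44 → 706.

Cast on 220 stitches; work 706 rows.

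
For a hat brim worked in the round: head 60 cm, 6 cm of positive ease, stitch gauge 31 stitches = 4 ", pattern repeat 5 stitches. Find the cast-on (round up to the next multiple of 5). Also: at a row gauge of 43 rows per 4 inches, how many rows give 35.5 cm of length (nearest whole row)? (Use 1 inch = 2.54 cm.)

Finished = 60 + 6 = 66 cm.
66 cm × 1/2.54 = 25.98 inches.
31/4 = 7.75 sts per in; 25.98 × 7.75 = 201.38 sts.
Next multiple of 5 → 205.
35.5 cm = 13.98 inches; × 10.75 = 150.25 → 150 rows.

Cast on 205 stitches; work 150 rows.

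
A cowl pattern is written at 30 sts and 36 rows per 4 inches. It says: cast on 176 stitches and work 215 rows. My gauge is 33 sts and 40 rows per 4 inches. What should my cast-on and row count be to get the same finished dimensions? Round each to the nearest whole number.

Stitches: 176 × 33/30 = 193.60 → 194.
Rows: 215 × 40/36 = 238.89 → 239.

Cast on 194 stitches; work 239 rows.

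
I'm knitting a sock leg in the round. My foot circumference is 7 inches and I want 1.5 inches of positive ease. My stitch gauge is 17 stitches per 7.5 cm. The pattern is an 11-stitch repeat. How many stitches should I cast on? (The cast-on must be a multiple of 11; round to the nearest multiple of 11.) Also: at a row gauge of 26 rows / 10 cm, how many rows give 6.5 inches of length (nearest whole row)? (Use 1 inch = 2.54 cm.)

Cast on 44 stitches; work 43 rows.

Finished = 7 + 1.5 = 8.5 inches.
8.5 inches × 2.54 = 21.59 cm.
17/7.5 = 2.267 sts per cm; 21.59 × 2.267 = 48.94 sts.
Nearest multiple of 11 → 44.
6.5 inches = 16.51 cm; × 2.6 = 42.93 → 43 rows.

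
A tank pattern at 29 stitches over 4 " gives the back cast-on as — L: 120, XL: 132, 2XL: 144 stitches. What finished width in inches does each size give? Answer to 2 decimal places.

29/4 = 7.25 sts per in.
L: 120 / 7.25 = 16.552 → 16.55 in.
XL: 132 / 7.25 = 18.207 → 18.21 in.
2XL: 144 / 7.25 = 19.862 → 19.86 in.

L 16.55 inches; XL 18.21 inches; 2XL 19.86 inches.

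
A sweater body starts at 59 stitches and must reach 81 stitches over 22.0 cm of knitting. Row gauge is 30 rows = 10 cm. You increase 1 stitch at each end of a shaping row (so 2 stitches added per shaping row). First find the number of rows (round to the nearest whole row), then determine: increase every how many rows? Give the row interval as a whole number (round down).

Increase every 6th row.

Rows = 22.0 × 3 = 66.0 → 66 rows.
Stitches to add: 22 → 11 shaping rows (at 2 st each).
66 / 11 = 6.00 → every 6 rows.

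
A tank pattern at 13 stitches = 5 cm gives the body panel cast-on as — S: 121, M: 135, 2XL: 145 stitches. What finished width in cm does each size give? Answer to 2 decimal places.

S 46.54 cm; M 51.92 cm; 2XL 55.77 cm.

13/5 = 2.6 sts per cm.
S: 121 / 2.6 = 46.538 → 46.54 cm.
M: 135 / 2.6 = 51.923 → 51.92 cm.
2XL: 145 / 2.6 = 55.769 → 55.77 cm.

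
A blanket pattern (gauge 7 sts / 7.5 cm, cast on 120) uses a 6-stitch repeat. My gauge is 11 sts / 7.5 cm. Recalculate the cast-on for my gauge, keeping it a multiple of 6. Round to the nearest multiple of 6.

Cast on 186 stitches.

120 × 11 / 7 = 188.57.
Nearest multiple of 6: 186.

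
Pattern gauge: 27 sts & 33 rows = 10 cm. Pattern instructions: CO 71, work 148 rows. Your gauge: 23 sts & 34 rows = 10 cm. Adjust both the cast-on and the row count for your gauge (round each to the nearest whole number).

Cast on 60 stitches; work 152 rows.

Stitches: 71 × 23/27 = 60.48 → 60.
Rows: 148 × 34/33 = 152.48 → 152.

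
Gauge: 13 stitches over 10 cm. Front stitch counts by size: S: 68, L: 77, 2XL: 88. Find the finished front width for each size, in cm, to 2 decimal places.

S 52.31 cm; L 59.23 cm; 2XL 67.69 cm.

13/10 = 1.3 sts per cm.
S: 68 / 1.3 = 52.308 → 52.31 cm.
L: 77 / 1.3 = 59.231 → 59.23 cm.
2XL: 88 / 1.3 = 67.692 → 67.69 cm.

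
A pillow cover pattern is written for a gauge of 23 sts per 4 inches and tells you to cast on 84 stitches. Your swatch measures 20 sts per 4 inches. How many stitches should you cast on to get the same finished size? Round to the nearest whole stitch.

CO 73 sts.

Scale factor = 20 / 23 = 0.870.
84 × 20 / 23 = 73.04 sts.
→ 73 sts.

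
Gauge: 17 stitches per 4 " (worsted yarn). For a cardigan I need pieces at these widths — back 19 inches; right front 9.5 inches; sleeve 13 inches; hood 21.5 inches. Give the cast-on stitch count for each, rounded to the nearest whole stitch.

back 81; right front 40; sleeve 55; hood 91.

Rate = 17/4 = 4.25 sts per in.
back: 19 × 4.25 = 80.75 → 81.
right front: 9.5 × 4.25 = 40.38 → 40.
sleeve: 13 × 4.25 = 55.25 → 55.
hood: 21.5 × 4.25 = 91.38 → 91.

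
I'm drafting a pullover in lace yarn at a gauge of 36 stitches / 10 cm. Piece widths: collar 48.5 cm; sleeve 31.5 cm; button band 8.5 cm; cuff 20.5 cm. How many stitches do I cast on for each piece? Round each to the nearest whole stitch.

Rate = 36/10 = 3.6 sts per cm.
collar: 48.5 × 3.6 = 174.60 → 175.
sleeve: 31.5 × 3.6 = 113.40 → 113.
button band: 8.5 × 3.6 = 30.60 → 31.
cuff: 20.5 × 3.6 = 73.80 → 74.

collar 175; sleeve 113; button band 31; cuff 74.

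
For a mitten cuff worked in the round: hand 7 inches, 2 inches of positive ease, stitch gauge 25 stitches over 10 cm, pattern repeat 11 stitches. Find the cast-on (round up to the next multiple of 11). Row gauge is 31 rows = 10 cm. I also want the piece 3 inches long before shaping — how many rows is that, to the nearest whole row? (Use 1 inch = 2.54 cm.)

Finished = 7 + 2 = 9 inches.
9 inches × 2.54 = 22.86 cm.
25/10 = 2.5 sts per cm; 22.86 × 2.5 = 57.15 sts.
Next multiple of 11 → 66.
3 inches = 7.62 cm; × 3.1 = 23.62 → 24 rows.

Cast on 66 stitches; work 24 rows.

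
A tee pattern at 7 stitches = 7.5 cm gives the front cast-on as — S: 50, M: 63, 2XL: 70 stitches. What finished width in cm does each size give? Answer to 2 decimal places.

7/7.5 = 0.933 sts per cm.
S: 50 / 0.933 = 53.571 → 53.57 cm.
M: 63 / 0.933 = 67.500 → 67.50 cm.
2XL: 70 / 0.933 = 75.000 → 75.00 cm.

S 53.57 cm; M 67.50 cm; 2XL 75.00 cm.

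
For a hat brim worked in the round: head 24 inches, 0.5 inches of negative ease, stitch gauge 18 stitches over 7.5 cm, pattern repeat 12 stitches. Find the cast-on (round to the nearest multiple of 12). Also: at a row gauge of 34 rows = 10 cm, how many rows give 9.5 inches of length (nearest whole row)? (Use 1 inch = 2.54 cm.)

Cast on 144 stitches; work 82 rows.

Finished = 24 − 0.5 = 23.5 inches.
23.5 inches × 2.54 = 59.69 cm.
18/7.5 = 2.4 sts per cm; 59.69 × 2.4 = 143.26 sts.
Nearest multiple of 12 → 144.
9.5 inches = 24.13 cm; × 3.4 = 82.04 → 82 rows.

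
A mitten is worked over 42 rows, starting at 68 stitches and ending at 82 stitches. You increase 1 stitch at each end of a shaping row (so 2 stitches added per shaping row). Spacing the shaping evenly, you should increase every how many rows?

Stitches to add: |82 − 68| = 14.
Shaping rows needed: 14 / 2 = 7.
42 rows / 7 = every 6 rows.

Increase every 6th row.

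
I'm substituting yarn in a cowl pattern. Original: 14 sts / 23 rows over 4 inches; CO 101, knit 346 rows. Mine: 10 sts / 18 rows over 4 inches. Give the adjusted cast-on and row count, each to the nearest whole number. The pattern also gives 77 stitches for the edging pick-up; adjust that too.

Cast on 72 stitches; work 271 rows; edging pick-up 55 stitches.

Stitches: 101 × 10/14 = 72.14 → 72.
Rows: 346 × 18/23 = 270.78 → 271.
edging pick-up: 77 × 10/14 = 55.00 → 55.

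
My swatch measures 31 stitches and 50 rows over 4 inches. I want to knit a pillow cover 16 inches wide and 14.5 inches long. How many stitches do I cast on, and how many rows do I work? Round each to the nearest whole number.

Stitch gauge = 31/4 = 7.75 sts/in; 16 × 7.75 = 124.00 → 124 sts.
Row gauge = 50/4 = 12.5 rows/in; 14.5 × 12.5 = 181.25 → 181 rows.

Cast on 124 stitches and work 181 rows.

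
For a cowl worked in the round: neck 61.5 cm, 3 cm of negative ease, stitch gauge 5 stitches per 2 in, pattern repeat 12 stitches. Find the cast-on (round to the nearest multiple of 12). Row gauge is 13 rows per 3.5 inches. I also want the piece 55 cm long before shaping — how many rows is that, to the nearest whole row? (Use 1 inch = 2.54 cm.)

Cast on 60 stitches; work 80 rows.

Finished = 61.5 − 3 = 58.5 cm.
58.5 cm × 1/2.54 = 23.03 inches.
5/2 = 2.5 sts per in; 23.03 × 2.5 = 57.58 sts.
Nearest multiple of 12 → 60.
55 cm = 21.65 inches; × 3.714 = 80.43 → 80 rows.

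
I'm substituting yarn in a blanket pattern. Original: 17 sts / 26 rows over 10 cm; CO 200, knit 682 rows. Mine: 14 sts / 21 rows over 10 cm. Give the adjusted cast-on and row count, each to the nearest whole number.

Cast on 165 stitches; work 551 rows.

Stitches: 200 × 14/17 = 164.71 → 165.
Rows: 682 × 21/26 = 550.85 → 551.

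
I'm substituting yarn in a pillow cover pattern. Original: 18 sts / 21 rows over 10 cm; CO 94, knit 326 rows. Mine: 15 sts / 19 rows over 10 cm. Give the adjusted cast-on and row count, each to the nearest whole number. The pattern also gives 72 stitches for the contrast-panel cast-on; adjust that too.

Cast on 78 stitches; work 295 rows; contrast-panel cast-on 60 stitches.

Stitches: 94 × 15/18 = 78.33 → 78.
Rows: 326 × 19/21 = 294.95 → 295.
contrast-panel cast-on: 72 × 15/18 = 60.00 → 60.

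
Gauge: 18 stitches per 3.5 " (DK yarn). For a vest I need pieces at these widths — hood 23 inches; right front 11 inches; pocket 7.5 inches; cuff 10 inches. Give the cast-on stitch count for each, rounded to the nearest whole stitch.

hood 118; right front 57; pocket 39; cuff 51.

Rate = 18/3.5 = 5.143 sts per in.
hood: 23 × 5.143 = 118.29 → 118.
right front: 11 × 5.143 = 56.57 → 57.
pocket: 7.5 × 5.143 = 38.57 → 39.
cuff: 10 × 5.143 = 51.43 → 51.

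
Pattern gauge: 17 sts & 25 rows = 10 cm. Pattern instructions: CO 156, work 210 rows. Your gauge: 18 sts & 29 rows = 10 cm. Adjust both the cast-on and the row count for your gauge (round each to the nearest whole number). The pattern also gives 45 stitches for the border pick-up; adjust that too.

Stitches: 156 × 18/17 = 165.18 → 165.
Rows: 210 × 29/25 = 243.60 → 244.
border pick-up: 45 × 18/17 = 47.65 → 48.

Cast on 165 stitches; work 244 rows; border pick-up 48 stitches.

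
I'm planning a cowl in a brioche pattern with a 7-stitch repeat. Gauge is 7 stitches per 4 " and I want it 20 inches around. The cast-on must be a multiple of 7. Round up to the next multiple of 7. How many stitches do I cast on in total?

35 stitches.

7 / 4 = 1.75 sts per inch.
20 × 1.75 = 35.00 sts.
Next multiple of 7: 35.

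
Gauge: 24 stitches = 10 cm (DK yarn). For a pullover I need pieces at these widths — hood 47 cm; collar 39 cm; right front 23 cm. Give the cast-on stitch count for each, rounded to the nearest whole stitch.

hood 113; collar 94; right front 55.

Rate = 24/10 = 2.4 sts per cm.
hood: 47 × 2.4 = 112.80 → 113.
collar: 39 × 2.4 = 93.60 → 94.
right front: 23 × 2.4 = 55.20 → 55.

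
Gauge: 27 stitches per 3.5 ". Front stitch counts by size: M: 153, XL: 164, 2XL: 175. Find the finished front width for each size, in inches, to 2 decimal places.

27/3.5 = 7.714 sts per in.
M: 153 / 7.714 = 19.833 → 19.83 in.
XL: 164 / 7.714 = 21.259 → 21.26 in.
2XL: 175 / 7.714 = 22.685 → 22.69 in.

M 19.83 inches; XL 21.26 inches; 2XL 22.69 inches.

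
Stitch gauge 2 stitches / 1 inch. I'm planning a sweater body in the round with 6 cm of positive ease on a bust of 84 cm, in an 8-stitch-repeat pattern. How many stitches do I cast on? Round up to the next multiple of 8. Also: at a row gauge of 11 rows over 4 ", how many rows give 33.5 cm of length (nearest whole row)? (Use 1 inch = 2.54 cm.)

Finished = 84 + 6 = 90 cm.
90 cm × 1/2.54 = 35.43 inches.
2/1 = 2 sts per in; 35.43 × 2 = 70.87 sts.
Next multiple of 8 → 72.
33.5 cm = 13.19 inches; × 2.75 = 36.27 → 36 rows.

Cast on 72 stitches; work 36 rows.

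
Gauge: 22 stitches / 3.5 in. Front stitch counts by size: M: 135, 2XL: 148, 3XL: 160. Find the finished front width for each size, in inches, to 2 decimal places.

22/3.5 = 6.286 sts per in.
M: 135 / 6.286 = 21.477 → 21.48 in.
2XL: 148 / 6.286 = 23.545 → 23.55 in.
3XL: 160 / 6.286 = 25.455 → 25.45 in.

M 21.48 inches; 2XL 23.55 inches; 3XL 25.45 inches.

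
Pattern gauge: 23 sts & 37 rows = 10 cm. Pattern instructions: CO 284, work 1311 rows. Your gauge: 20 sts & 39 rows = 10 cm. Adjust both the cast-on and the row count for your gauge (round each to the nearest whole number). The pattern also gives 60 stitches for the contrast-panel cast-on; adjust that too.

Stitches: 284 × 20/23 = 246.96 → 247.
Rows: 1311 × 39/37 = 1381.86 → 1382.
contrast-panel cast-on: 60 × 20/23 = 52.17 → 52.

Cast on 247 stitches; work 1382 rows; contrast-panel cast-on 52 stitches.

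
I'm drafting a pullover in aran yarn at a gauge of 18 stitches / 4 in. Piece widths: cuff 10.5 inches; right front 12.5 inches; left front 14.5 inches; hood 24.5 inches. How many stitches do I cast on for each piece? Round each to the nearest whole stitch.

cuff 47; right front 56; left front 65; hood 110.

Rate = 18/4 = 4.5 sts per in.
cuff: 10.5 × 4.5 = 47.25 → 47.
right front: 12.5 × 4.5 = 56.25 → 56.
left front: 14.5 × 4.5 = 65.25 → 65.
hood: 24.5 × 4.5 = 110.25 → 110.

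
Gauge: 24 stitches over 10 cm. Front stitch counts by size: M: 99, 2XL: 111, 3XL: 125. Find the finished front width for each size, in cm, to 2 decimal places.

24/10 = 2.4 sts per cm.
M: 99 / 2.4 = 41.250 → 41.25 cm.
2XL: 111 / 2.4 = 46.250 → 46.25 cm.
3XL: 125 / 2.4 = 52.083 → 52.08 cm.

M 41.25 cm; 2XL 46.25 cm; 3XL 52.08 cm.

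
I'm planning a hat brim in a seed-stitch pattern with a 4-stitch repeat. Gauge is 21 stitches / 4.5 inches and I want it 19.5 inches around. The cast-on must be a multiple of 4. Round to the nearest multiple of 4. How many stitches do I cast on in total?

21 / 4.5 = 4.667 sts per inch.
19.5 × 4.667 = 91.00 sts.
Nearest multiple of 4: 92.

92 stitches.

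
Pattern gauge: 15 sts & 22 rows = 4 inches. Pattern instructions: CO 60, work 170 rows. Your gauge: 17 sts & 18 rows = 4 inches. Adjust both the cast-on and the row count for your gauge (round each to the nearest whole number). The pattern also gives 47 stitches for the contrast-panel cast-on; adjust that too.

Stitches: 60 × 17/15 = 68.00 → 68.
Rows: 170 × 18/22 = 139.09 → 139.
contrast-panel cast-on: 47 × 17/15 = 53.27 → 53.

Cast on 68 stitches; work 139 rows; contrast-panel cast-on 53 stitches.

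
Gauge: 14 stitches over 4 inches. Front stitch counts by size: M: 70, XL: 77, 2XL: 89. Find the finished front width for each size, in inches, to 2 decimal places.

M 20.00 inches; XL 22.00 inches; 2XL 25.43 inches.

14/4 = 3.5 sts per in.
M: 70 / 3.5 = 20.000 → 20.00 in.
XL: 77 / 3.5 = 22.000 → 22.00 in.
2XL: 89 / 3.5 = 25.429 → 25.43 in.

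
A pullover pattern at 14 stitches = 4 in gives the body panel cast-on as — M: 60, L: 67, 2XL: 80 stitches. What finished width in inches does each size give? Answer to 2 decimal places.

14/4 = 3.5 sts per in.
M: 60 / 3.5 = 17.143 → 17.14 in.
L: 67 / 3.5 = 19.143 → 19.14 in.
2XL: 80 / 3.5 = 22.857 → 22.86 in.

M 17.14 inches; L 19.14 inches; 2XL 22.86 inches.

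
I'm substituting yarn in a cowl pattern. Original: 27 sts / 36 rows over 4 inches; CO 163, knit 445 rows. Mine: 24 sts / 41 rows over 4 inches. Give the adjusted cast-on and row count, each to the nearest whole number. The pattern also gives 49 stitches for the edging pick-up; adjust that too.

Stitches: 163 × 24/27 = 144.89 → 145.
Rows: 445 × 41/36 = 506.81 → 507.
edging pick-up: 49 × 24/27 = 43.56 → 44.

Cast on 145 stitches; work 507 rows; edging pick-up 44 stitches.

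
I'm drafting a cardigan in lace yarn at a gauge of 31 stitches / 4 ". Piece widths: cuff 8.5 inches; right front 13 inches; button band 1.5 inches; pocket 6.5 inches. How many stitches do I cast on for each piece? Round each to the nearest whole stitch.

Rate = 31/4 = 7.75 sts per in.
cuff: 8.5 × 7.75 = 65.88 → 66.
right front: 13 × 7.75 = 100.75 → 101.
button band: 1.5 × 7.75 = 11.62 → 12.
pocket: 6.5 × 7.75 = 50.38 → 50.

cuff 66; right front 101; button band 12; pocket 50.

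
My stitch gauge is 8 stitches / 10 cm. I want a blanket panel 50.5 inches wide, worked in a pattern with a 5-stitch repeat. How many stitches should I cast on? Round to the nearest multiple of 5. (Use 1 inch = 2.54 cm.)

50.5 in = 50.5 × 2.54 = 128.27 cm.
8 / 10 = 0.8 sts/cm.
128.27 × 0.8 = 102.62 sts.
→ 105.

CO 105 sts.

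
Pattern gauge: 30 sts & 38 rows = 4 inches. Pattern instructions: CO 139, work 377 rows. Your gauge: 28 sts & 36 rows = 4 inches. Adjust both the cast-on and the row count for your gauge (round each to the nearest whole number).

Cast on 130 stitches; work 357 rows.

Stitches: 139 × 28/30 = 129.73 → 130.
Rows: 377 × 36/38 = 357.16 → 357.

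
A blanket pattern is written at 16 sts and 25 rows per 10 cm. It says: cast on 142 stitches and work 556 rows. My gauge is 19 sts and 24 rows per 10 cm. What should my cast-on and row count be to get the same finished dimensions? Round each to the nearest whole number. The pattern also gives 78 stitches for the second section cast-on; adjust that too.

Stitches: 142 × 19/16 = 168.62 → 169.
Rows: 556 × 24/25 = 533.76 → 534.
second section cast-on: 78 × 19/16 = 92.62 → 93.

Cast on 169 stitches; work 534 rows; second section cast-on 93 stitches.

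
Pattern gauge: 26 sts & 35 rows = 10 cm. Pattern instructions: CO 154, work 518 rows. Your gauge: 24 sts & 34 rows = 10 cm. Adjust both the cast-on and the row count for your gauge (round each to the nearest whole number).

Stitches: 154 × 24/26 = 142.15 → 142.
Rows: 518 × 34/35 = 503.20 → 503.

Cast on 142 stitches; work 503 rows.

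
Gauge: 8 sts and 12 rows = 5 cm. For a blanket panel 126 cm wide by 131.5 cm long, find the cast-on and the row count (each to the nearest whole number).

Stitch gauge = 8/5 = 1.6 sts/cm; 126 × 1.6 = 201.60 → 202 sts.
Row gauge = 12/5 = 2.4 rows/cm; 131.5 × 2.4 = 315.60 → 316 rows.

Cast on 202 stitches and work 316 rows.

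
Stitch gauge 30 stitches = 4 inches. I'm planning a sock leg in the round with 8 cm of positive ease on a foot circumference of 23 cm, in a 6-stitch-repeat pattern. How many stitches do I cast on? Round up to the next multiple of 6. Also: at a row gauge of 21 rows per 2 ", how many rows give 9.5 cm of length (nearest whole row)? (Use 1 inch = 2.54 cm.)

Cast on 96 stitches; work 39 rows.

Finished = 23 + 8 = 31 cm.
31 cm × 1/2.54 = 12.20 inches.
30/4 = 7.5 sts per in; 12.20 × 7.5 = 91.54 sts.
Next multiple of 6 → 96.
9.5 cm = 3.74 inches; × 10.5 = 39.27 → 39 rows.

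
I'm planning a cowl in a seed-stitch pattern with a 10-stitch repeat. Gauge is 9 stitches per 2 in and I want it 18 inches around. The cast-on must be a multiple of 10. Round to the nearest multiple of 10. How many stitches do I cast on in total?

9 / 2 = 4.5 sts per inch.
18 × 4.5 = 81.00 sts.
Nearest multiple of 10: 80.

Cast on 80 stitches.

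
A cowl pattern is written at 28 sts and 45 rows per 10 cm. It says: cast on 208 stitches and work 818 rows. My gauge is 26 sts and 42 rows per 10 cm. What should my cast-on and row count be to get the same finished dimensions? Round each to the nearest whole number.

Stitches: 208 × 26/28 = 193.14 → 193.
Rows: 818 × 42/45 = 763.47 → 763.

Cast on 193 stitches; work 763 rows.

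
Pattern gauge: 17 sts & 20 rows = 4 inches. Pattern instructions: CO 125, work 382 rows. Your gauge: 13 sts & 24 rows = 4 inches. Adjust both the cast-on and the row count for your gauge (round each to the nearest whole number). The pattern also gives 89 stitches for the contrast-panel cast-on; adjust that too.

Cast on 96 stitches; work 458 rows; contrast-panel cast-on 68 stitches.

Stitches: 125 × 13/17 = 95.59 → 96.
Rows: 382 × 24/20 = 458.40 → 458.
contrast-panel cast-on: 89 × 13/17 = 68.06 → 68.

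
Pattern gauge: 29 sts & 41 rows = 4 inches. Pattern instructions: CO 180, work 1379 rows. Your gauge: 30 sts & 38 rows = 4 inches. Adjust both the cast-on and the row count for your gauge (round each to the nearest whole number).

Cast on 186 stitches; work 1278 rows.

Stitches: 180 × 30/29 = 186.21 → 186.
Rows: 1379 × 38/41 = 1278.10 → 1278.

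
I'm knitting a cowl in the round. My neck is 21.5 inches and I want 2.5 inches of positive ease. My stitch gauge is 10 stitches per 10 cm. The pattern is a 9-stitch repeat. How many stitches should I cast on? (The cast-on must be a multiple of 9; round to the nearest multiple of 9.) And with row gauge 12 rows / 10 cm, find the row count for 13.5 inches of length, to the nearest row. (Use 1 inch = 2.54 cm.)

Finished = 21.5 + 2.5 = 24 inches.
24 inches × 2.54 = 60.96 cm.
10/10 = 1 sts per cm; 60.96 × 1 = 60.96 sts.
Nearest multiple of 9 → 63.
13.5 inches = 34.29 cm; × 1.2 = 41.15 → 41 rows.

Cast on 63 stitches; work 41 rows.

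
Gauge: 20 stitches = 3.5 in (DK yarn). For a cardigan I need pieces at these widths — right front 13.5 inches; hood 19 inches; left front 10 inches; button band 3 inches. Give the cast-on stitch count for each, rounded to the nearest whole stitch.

right front 77; hood 109; left front 57; button band 17.

Rate = 20/3.5 = 5.714 sts per in.
right front: 13.5 × 5.714 = 77.14 → 77.
hood: 19 × 5.714 = 108.57 → 109.
left front: 10 × 5.714 = 57.14 → 57.
button band: 3 × 5.714 = 17.14 → 17.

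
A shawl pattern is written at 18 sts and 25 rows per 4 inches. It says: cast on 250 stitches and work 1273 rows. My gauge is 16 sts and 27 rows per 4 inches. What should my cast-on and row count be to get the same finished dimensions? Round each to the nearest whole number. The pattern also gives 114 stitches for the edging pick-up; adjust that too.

Stitches: 250 × 16/18 = 222.22 → 222.
Rows: 1273 × 27/25 = 1374.84 → 1375.
edging pick-up: 114 × 16/18 = 101.33 → 101.

Cast on 222 stitches; work 1375 rows; edging pick-up 101 stitches.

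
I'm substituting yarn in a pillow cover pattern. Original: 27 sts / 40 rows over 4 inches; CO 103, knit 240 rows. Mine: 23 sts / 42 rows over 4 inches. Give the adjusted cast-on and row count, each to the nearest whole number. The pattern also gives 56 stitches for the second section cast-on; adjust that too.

Cast on 88 stitches; work 252 rows; second section cast-on 48 stitches.

Stitches: 103 × 23/27 = 87.74 → 88.
Rows: 240 × 42/40 = 252.00 → 252.
second section cast-on: 56 × 23/27 = 47.70 → 48.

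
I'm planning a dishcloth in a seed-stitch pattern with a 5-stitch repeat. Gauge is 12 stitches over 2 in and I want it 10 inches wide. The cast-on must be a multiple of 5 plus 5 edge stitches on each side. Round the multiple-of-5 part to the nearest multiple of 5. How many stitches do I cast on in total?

12 / 2 = 6 sts per inch.
10 × 6 = 60.00 sts.
Less 10 edge sts → 50.00 for the repeat.
Nearest multiple of 5: 50.
Add back 10 edge sts → 60.

Cast on 60 stitches.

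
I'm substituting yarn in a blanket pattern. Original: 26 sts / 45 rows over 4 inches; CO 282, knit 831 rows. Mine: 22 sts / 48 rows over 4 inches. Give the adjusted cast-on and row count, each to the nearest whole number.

Stitches: 282 × 22/26 = 238.62 → 239.
Rows: 831 × 48/45 = 886.40 → 886.

Cast on 239 stitches; work 886 rows.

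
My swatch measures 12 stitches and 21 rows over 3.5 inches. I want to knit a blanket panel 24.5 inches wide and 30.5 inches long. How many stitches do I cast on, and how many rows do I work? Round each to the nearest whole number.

Stitch gauge = 12/3.5 = 3.429 sts/in; 24.5 × 3.429 = 84.00 → 84 sts.
Row gauge = 21/3.5 = 6 rows/in; 30.5 × 6 = 183.00 → 183 rows.

Cast on 84 stitches and work 183 rows.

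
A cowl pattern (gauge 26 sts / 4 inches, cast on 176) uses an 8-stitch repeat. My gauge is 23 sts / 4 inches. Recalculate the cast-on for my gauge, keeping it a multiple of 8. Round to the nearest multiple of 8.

CO 152 sts.

176 × 23 / 26 = 155.69.
Nearest multiple of 8: 152.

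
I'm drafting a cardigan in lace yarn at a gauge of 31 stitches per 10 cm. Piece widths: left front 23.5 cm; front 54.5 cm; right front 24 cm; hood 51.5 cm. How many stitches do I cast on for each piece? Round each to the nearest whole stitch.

Rate = 31/10 = 3.1 sts per cm.
left front: 23.5 × 3.1 = 72.85 → 73.
front: 54.5 × 3.1 = 168.95 → 169.
right front: 24 × 3.1 = 74.40 → 74.
hood: 51.5 × 3.1 = 159.65 → 160.

left front 73; front 169; right front 74; hood 160.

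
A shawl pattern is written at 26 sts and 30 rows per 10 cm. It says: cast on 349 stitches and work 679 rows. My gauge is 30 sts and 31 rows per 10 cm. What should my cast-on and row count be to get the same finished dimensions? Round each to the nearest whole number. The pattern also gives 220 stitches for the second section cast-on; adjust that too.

Cast on 403 stitches; work 702 rows; second section cast-on 254 stitches.

Stitches: 349 × 30/26 = 402.69 → 403.
Rows: 679 × 31/30 = 701.63 → 702.
second section cast-on: 220 × 30/26 = 253.85 → 254.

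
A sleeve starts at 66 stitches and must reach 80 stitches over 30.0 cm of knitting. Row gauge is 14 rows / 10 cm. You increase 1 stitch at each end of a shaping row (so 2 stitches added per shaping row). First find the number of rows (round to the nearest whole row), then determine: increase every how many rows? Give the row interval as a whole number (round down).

Increase every 6th row.

Rows = 30.0 × 1.4 = 42.0 → 42 rows.
Stitches to add: 14 → 7 shaping rows (at 2 st each).
42 / 7 = 6.00 → every 6 rows.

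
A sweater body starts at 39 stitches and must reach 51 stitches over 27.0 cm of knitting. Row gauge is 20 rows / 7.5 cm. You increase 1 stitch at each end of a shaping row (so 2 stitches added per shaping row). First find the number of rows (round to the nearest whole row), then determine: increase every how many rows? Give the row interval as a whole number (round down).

Rows = 27.0 × 2.667 = 72.0 → 72 rows.
Stitches to add: 12 → 6 shaping rows (at 2 st each).
72 / 6 = 12.00 → every 12 rows.

Increase every 12th row.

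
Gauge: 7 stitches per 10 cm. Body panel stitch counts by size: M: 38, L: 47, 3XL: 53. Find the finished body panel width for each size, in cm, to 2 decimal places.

7/10 = 0.7 sts per cm.
M: 38 / 0.7 = 54.286 → 54.29 cm.
L: 47 / 0.7 = 67.143 → 67.14 cm.
3XL: 53 / 0.7 = 75.714 → 75.71 cm.

M 54.29 cm; L 67.14 cm; 3XL 75.71 cm.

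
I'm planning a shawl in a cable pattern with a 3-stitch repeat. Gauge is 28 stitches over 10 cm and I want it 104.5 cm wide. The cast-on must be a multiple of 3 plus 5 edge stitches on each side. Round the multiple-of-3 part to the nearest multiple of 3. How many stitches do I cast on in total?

292 stitches.

28 / 10 = 2.8 sts per cm.
104.5 × 2.8 = 292.60 sts.
Less 10 edge sts → 282.60 for the repeat.
Nearest multiple of 3: 282.
Add back 10 edge sts → 292.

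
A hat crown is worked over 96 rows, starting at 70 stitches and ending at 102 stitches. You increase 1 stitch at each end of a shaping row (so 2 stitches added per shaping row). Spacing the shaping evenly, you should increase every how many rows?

Stitches to add: |102 − 70| = 32.
Shaping rows needed: 32 / 2 = 16.
96 rows / 16 = every 6 rows.

Increase every 6th row.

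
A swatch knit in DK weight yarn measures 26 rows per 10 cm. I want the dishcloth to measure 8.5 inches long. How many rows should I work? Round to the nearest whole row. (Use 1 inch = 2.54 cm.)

56 rows.

8.5 in = 21.59 cm.
26 rows / 10 cm = 2.6 rows per cm.
21.59 × 2.6 = 56.13 rows.
Round to nearest → 56.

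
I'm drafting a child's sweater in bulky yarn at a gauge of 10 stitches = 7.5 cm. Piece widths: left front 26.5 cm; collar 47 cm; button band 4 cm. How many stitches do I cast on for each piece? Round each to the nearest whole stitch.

Rate = 10/7.5 = 1.333 sts per cm.
left front: 26.5 × 1.333 = 35.33 → 35.
collar: 47 × 1.333 = 62.67 → 63.
button band: 4 × 1.333 = 5.33 → 5.

left front 35; collar 63; button band 5.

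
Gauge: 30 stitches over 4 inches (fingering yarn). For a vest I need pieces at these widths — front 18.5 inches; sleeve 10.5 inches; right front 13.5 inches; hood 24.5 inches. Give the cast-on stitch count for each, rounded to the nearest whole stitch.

Rate = 30/4 = 7.5 sts per in.
front: 18.5 × 7.5 = 138.75 → 139.
sleeve: 10.5 × 7.5 = 78.75 → 79.
right front: 13.5 × 7.5 = 101.25 → 101.
hood: 24.5 × 7.5 = 183.75 → 184.

front 139; sleeve 79; right front 101; hood 184.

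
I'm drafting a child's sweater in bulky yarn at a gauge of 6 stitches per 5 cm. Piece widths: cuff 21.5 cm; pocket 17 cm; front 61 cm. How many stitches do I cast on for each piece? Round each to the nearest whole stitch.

cuff 26; pocket 20; front 73.

Rate = 6/5 = 1.2 sts per cm.
cuff: 21.5 × 1.2 = 25.80 → 26.
pocket: 17 × 1.2 = 20.40 → 20.
front: 61 × 1.2 = 73.20 → 73.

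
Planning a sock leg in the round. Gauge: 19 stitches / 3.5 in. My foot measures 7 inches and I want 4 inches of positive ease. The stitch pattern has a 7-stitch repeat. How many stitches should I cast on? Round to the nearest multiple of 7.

Finished = 7 + 4 = 11 inches.
19 / 3.5 = 5.429 sts/in.
11 × 5.429 = 59.71 sts.
Nearest multiple of 7: 63.

CO 63 sts.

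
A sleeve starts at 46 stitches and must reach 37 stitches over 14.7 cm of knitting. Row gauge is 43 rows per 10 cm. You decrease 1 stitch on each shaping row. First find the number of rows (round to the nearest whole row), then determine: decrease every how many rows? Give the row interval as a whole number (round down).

Rows = 14.7 × 4.3 = 63.2 → 63 rows.
Stitches to remove: 9 → 9 shaping rows (at 1 st each).
63 / 9 = 7.00 → every 7 rows.

Decrease every 7th row.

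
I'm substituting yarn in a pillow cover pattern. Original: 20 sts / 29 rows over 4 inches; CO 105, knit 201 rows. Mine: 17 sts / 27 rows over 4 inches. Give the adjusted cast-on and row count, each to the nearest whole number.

Cast on 89 stitches; work 187 rows.

Stitches: 105 × 17/20 = 89.25 → 89.
Rows: 201 × 27/29 = 187.14 → 187.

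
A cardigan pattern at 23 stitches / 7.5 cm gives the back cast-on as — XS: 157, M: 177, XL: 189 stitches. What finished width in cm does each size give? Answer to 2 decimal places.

23/7.5 = 3.067 sts per cm.
XS: 157 / 3.067 = 51.196 → 51.20 cm.
M: 177 / 3.067 = 57.717 → 57.72 cm.
XL: 189 / 3.067 = 61.630 → 61.63 cm.

XS 51.20 cm; M 57.72 cm; XL 61.63 cm.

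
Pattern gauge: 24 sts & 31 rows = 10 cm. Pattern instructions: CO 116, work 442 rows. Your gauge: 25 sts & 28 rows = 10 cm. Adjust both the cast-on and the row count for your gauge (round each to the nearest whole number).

Cast on 121 stitches; work 399 rows.

Stitches: 116 × 25/24 = 120.83 → 121.
Rows: 442 × 28/31 = 399.23 → 399.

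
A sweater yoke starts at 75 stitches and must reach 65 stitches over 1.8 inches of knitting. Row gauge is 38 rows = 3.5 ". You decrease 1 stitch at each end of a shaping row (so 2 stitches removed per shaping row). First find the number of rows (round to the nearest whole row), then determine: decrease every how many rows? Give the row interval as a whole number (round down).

Rows = 1.8 × 10.857 = 19.5 → 20 rows.
Stitches to remove: 10 → 5 shaping rows (at 2 st each).
20 / 5 = 4.00 → every 4 rows.

Decrease every 4th row.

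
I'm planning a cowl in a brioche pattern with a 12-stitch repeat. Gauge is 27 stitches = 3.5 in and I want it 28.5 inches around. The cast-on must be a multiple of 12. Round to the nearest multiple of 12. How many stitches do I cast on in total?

216 stitches.

27 / 3.5 = 7.714 sts per inch.
28.5 × 7.714 = 219.86 sts.
Nearest multiple of 12: 216.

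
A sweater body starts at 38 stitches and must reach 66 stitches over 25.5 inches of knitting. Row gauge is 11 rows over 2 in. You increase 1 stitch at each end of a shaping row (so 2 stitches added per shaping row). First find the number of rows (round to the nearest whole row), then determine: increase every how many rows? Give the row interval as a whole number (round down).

Increase every 10th row.

Rows = 25.5 × 5.5 = 140.2 → 140 rows.
Stitches to add: 28 → 14 shaping rows (at 2 st each).
140 / 14 = 10.00 → every 10 rows.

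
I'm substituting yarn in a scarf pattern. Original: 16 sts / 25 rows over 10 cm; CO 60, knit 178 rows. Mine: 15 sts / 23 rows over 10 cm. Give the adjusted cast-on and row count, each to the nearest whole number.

Cast on 56 stitches; work 164 rows.

Stitches: 60 × 15/16 = 56.25 → 56.
Rows: 178 × 23/25 = 163.76 → 164.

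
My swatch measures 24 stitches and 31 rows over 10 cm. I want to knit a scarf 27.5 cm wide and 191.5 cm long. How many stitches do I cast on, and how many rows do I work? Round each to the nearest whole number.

Cast on 66 stitches and work 594 rows.

Stitch gauge = 24/10 = 2.4 sts/cm; 27.5 × 2.4 = 66.00 → 66 sts.
Row gauge = 31/10 = 3.1 rows/cm; 191.5 × 3.1 = 593.65 → 594 rows.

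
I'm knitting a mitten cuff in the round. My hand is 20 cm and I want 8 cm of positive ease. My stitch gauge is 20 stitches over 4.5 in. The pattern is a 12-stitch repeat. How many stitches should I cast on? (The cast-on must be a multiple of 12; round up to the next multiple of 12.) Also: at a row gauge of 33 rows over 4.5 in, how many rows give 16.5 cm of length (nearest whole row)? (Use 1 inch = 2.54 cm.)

Cast on 60 stitches; work 48 rows.

Finished = 20 + 8 = 28 cm.
28 cm × 1/2.54 = 11.02 inches.
20/4.5 = 4.444 sts per in; 11.02 × 4.444 = 48.99 sts.
Next multiple of 12 → 60.
16.5 cm = 6.50 inches; × 7.333 = 47.64 → 48 rows.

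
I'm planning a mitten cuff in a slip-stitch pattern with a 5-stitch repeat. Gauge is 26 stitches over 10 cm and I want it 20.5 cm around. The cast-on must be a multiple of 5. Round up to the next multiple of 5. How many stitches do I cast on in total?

26 / 10 = 2.6 sts per cm.
20.5 × 2.6 = 53.30 sts.
Next multiple of 5: 55.

55 stitches.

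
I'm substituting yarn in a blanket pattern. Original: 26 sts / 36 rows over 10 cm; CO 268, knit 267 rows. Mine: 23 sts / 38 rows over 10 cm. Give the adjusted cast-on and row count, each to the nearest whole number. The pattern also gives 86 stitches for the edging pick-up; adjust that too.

Cast on 237 stitches; work 282 rows; edging pick-up 76 stitches.

Stitches: 268 × 23/26 = 237.08 → 237.
Rows: 267 × 38/36 = 281.83 → 282.
edging pick-up: 86 × 23/26 = 76.08 → 76.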